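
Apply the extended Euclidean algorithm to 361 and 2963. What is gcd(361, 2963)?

Euclidean algorithm:
2963 = 8·361 + 75
361 = 4·75 + 61
75 = 1·61 + 14
61 = 4·14 + 5
14 = 2·5 + 4
5 = 1·4 + 1
4 = 4·1 + 0
gcd(361, 2963) = 1.
Working backward:
1 = 5 − 4
1 = −14 + 3·5
1 = 3·61 − 13·14
1 = −13·75 + 16·61
1 = 16·361 − 77·75
1 = −77·2963 + 632·361
So 1 = (-77)·2963 + (632)·361.

1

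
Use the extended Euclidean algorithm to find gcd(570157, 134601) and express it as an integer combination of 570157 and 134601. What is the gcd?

Apply Euclid's algorithm to 570157 and 134601:
570157 = 4·134601 + 31753
134601 = 4·31753 + 7589
31753 = 4·7589 + 1397
7589 = 5·1397 + 604
1397 = 2·604 + 189
604 = 3·189 + 37
189 = 5·37 + 4
37 = 9·4 + 1
4 = 4·1 + 0
gcd(570157, 134601) = 1.
Working backward:
1 = 37 − 9·4
1 = −9·189 + 46·37
1 = 46·604 − 147·189
1 = −147·1397 + 340·604
1 = 340·7589 − 1847·1397
1 = −1847·31753 + 7728·7589
1 = 7728·134601 − 32759·31753
1 = −32759·570157 + 138764·134601
So 1 = (-32759)·570157 + (138764)·134601.

1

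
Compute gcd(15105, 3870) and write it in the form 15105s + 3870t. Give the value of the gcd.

15

Apply Euclid's algorithm to 15105 and 3870:
15105 = 3·3870 + 3495
3870 = 1·3495 + 375
3495 = 9·375 + 120
375 = 3·120 + 15
120 = 8·15 + 0
gcd(15105, 3870) = 15.
Working backward:
15 = 375 − 3·120
15 = −3·3495 + 28·375
15 = 28·3870 − 31·3495
15 = −31·15105 + 121·3870
So 15 = (-31)·15105 + (121)·3870.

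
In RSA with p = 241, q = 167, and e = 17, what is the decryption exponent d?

35153

φ(n) = (p−1)(q−1) = 240·166 = 39840.
Need d with 17·d ≡ 1 (mod 39840). Apply the extended Euclidean algorithm:
39840 = 2343*17 + 9
17 = 1*9 + 8
9 = 1*8 + 1
8 = 8*1 + 0
Back-substitute:
1 = 9 − 8
1 = −17 + 2·9
1 = 2·39840 − 4687·17
So 17·(-4687) ≡ 1 (mod 39840), hence d ≡ -4687 ≡ 35153 (mod 39840).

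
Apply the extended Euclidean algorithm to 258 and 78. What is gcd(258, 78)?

6

Apply Euclid's algorithm to 258 and 78:
258 = 3·78 + 24
78 = 3·24 + 6
24 = 4·6 + 0
gcd(258, 78) = 6.
Working backward:
6 = 78 − 3·24
6 = −3·258 + 10·78
So 6 = (-3)·258 + (10)·78.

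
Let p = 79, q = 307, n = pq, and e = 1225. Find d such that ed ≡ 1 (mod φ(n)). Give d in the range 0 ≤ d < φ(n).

20809

φ(n) = (p−1)(q−1) = 78·306 = 23868.
Need d with 1225·d ≡ 1 (mod 23868). Apply the extended Euclidean algorithm:
23868 = 19*1225 + 593
1225 = 2*593 + 39
593 = 15*39 + 8
39 = 4*8 + 7
8 = 1*7 + 1
7 = 7*1 + 0
Back-substitute:
1 = 8 − 7
1 = −39 + 5·8
1 = 5·593 − 76·39
1 = −76·1225 + 157·593
1 = 157·23868 − 3059·1225
So 1225·(-3059) ≡ 1 (mod 23868), hence d ≡ -3059 ≡ 20809 (mod 23868).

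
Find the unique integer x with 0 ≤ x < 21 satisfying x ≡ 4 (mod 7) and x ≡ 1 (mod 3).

4

Write x = 4 + 7·k. Then 7·k ≡ 1 − 4 ≡ 0 (mod 3).
Need 7⁻¹ mod 3. Extended Euclid on (3, 1):
3 = 3·1 + 0
7⁻¹ ≡ 1 (mod 3), so k ≡ 1·0 ≡ 0 (mod 3).
x = 4 + 7·0 = 4.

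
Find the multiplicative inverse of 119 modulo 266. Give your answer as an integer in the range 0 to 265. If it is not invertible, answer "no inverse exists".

no inverse exists

Compute gcd(119, 266):
266 = 2×119 + 28
119 = 4×28 + 7
28 = 4×7 + 0
The gcd is 7, not 1, hence no inverse exists.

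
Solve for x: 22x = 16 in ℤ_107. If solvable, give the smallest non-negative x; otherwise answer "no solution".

First find gcd(22, 107):
107 = 4·22 + 19
22 = 1·19 + 3
19 = 6·3 + 1
3 = 3·1 + 0
gcd = 1, so a unique solution mod 107 exists.
Back-substitute for the Bézout coefficients:
1 = 19 − 6·3
1 = −6·22 + 7·19
1 = 7·107 − 34·22
So 22·(-34) ≡ 1 (mod 107), giving 22⁻¹ ≡ 73.
x ≡ 22⁻¹·16 ≡ 73·16 ≡ 98 (mod 107).

98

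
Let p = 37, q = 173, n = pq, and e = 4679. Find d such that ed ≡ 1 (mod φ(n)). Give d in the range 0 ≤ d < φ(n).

3671

φ(n) = (p−1)(q−1) = 36·172 = 6192.
Need d with 4679·d ≡ 1 (mod 6192). Apply the extended Euclidean algorithm:
6192 = 1*4679 + 1513
4679 = 3*1513 + 140
1513 = 10*140 + 113
140 = 1*113 + 27
113 = 4*27 + 5
27 = 5*5 + 2
5 = 2*2 + 1
2 = 2*1 + 0
Back-substitute:
1 = 5 − 2·2
1 = −2·27 + 11·5
1 = 11·113 − 46·27
1 = −46·140 + 57·113
1 = 57·1513 − 616·140
1 = −616·4679 + 1905·1513
1 = 1905·6192 − 2521·4679
So 4679·(-2521) ≡ 1 (mod 6192), hence d ≡ -2521 ≡ 3671 (mod 6192).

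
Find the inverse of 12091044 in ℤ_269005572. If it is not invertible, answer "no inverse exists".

no inverse exists

Euclidean algorithm on 269005572, 12091044:
269005572 = 22·12091044 + 3002604
12091044 = 4·3002604 + 80628
3002604 = 37·80628 + 19368
80628 = 4·19368 + 3156
19368 = 6·3156 + 432
3156 = 7·432 + 132
432 = 3·132 + 36
132 = 3·36 + 24
36 = 1·24 + 12
24 = 2·12 + 0
gcd(12091044, 269005572) = 12 ≠ 1, so 12091044 has no multiplicative inverse modulo 269005572.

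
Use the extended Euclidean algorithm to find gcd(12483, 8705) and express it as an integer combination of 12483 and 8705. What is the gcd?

Repeated division:
12483 = 1·8705 + 3778
8705 = 2·3778 + 1149
3778 = 3·1149 + 331
1149 = 3·331 + 156
331 = 2·156 + 19
156 = 8·19 + 4
19 = 4·4 + 3
4 = 1·3 + 1
3 = 3·1 + 0
gcd(12483, 8705) = 1.
Back-substituting:
1 = 4 − 3
1 = −19 + 5·4
1 = 5·156 − 41·19
1 = −41·331 + 87·156
1 = 87·1149 − 302·331
1 = −302·3778 + 993·1149
1 = 993·8705 − 2288·3778
1 = −2288·12483 + 3281·8705
So 1 = (-2288)·12483 + (3281)·8705.

1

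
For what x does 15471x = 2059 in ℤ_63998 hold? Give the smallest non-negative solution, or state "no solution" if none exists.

First find gcd(15471, 63998):
63998 = 4·15471 + 2114
15471 = 7·2114 + 673
2114 = 3·673 + 95
673 = 7·95 + 8
95 = 11·8 + 7
8 = 1·7 + 1
7 = 7·1 + 0
gcd = 1, so a unique solution mod 63998 exists.
Back-substitute for the Bézout coefficients:
1 = 8 − 7
1 = −95 + 12·8
1 = 12·673 − 85·95
1 = −85·2114 + 267·673
1 = 267·15471 − 1954·2114
1 = −1954·63998 + 8083·15471
So 15471·(8083) ≡ 1 (mod 63998), giving 15471⁻¹ ≡ 8083.
x ≡ 15471⁻¹·2059 ≡ 8083·2059 ≡ 3417 (mod 63998).

3417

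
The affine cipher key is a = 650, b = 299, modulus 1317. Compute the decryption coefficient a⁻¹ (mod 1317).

Extended Euclidean algorithm:
1317 = 2·650 + 17
650 = 38·17 + 4
17 = 4·4 + 1
4 = 4·1 + 0
The gcd is 1. Working backward:
1 = 17 − 4·4
1 = −4·650 + 153·17
1 = 153·1317 − 310·650
Thus 650·(-310) ≡ 1 (mod 1317); reducing, -310 mod 1317 = 1007.

1007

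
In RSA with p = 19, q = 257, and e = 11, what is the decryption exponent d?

419

φ(n) = (p−1)(q−1) = 18·256 = 4608.
Need d with 11·d ≡ 1 (mod 4608). Apply the extended Euclidean algorithm:
4608 = 418*11 + 10
11 = 1*10 + 1
10 = 10*1 + 0
Back-substitute:
1 = 11 − 10
1 = −4608 + 419·11
So 11·419 ≡ 1 (mod 4608), hence d = 419.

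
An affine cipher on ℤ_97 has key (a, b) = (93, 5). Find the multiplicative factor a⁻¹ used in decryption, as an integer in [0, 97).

Apply the Euclidean algorithm to 97 and 93:
97 = 1×93 + 4
93 = 23×4 + 1
4 = 4×1 + 0
gcd = 1, so the inverse exists. Back-substitute:
1 = 93 − 23·4
1 = −23·97 + 24·93
So 93·24 ≡ 1 (mod 97).

24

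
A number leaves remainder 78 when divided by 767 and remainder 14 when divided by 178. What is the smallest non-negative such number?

Write x = 78 + 767·k. Then 767·k ≡ 14 − 78 ≡ 114 (mod 178).
Need 767⁻¹ mod 178. Extended Euclid on (178, 55):
178 = 3×55 + 13
55 = 4×13 + 3
13 = 4×3 + 1
3 = 3×1 + 0
Back-substitute:
1 = 13 − 4·3
1 = −4·55 + 17·13
1 = 17·178 − 55·55
767⁻¹ ≡ 123 (mod 178), so k ≡ 123·114 ≡ 138 (mod 178).
x = 78 + 767·138 = 105924.

105924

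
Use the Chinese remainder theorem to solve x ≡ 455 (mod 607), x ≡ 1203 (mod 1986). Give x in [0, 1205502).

Write x = 455 + 607·k. Then 607·k ≡ 1203 − 455 ≡ 748 (mod 1986).
Need 607⁻¹ mod 1986. Extended Euclid on (1986, 607):
1986 = 3*607 + 165
607 = 3*165 + 112
165 = 1*112 + 53
112 = 2*53 + 6
53 = 8*6 + 5
6 = 1*5 + 1
5 = 5*1 + 0
Back-substitute:
1 = 6 − 5
1 = −53 + 9·6
1 = 9·112 − 19·53
1 = −19·165 + 28·112
1 = 28·607 − 103·165
1 = −103·1986 + 337·607
607⁻¹ ≡ 337 (mod 1986), so k ≡ 337·748 ≡ 1840 (mod 1986).
x = 455 + 607·1840 = 1117335.

1117335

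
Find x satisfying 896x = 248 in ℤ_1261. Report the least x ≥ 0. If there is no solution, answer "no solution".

First find gcd(896, 1261):
1261 = 1*896 + 365
896 = 2*365 + 166
365 = 2*166 + 33
166 = 5*33 + 1
33 = 33*1 + 0
gcd = 1, so a unique solution mod 1261 exists.
Back-substitute for the Bézout coefficients:
1 = 166 − 5·33
1 = −5·365 + 11·166
1 = 11·896 − 27·365
1 = −27·1261 + 38·896
So 896·(38) ≡ 1 (mod 1261), giving 896⁻¹ ≡ 38.
x ≡ 896⁻¹·248 ≡ 38·248 ≡ 597 (mod 1261).

597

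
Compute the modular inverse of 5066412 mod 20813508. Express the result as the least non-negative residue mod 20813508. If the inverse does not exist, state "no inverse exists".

no inverse exists

Compute gcd(5066412, 20813508):
20813508 = 4×5066412 + 547860
5066412 = 9×547860 + 135672
547860 = 4×135672 + 5172
135672 = 26×5172 + 1200
5172 = 4×1200 + 372
1200 = 3×372 + 84
372 = 4×84 + 36
84 = 2×36 + 12
36 = 3×12 + 0
The gcd is 12, not 1, hence no inverse exists.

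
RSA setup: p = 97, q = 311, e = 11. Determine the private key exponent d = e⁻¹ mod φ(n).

φ(n) = (p−1)(q−1) = 96·310 = 29760.
Need d with 11·d ≡ 1 (mod 29760). Apply the extended Euclidean algorithm:
29760 = 2705·11 + 5
11 = 2·5 + 1
5 = 5·1 + 0
Back-substitute:
1 = 11 − 2·5
1 = −2·29760 + 5411·11
So 11·5411 ≡ 1 (mod 29760), hence d = 5411.

5411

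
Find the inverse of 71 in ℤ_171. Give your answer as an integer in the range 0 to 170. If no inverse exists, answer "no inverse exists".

Run Euclid on (171, 71):
171 = 2×71 + 29
71 = 2×29 + 13
29 = 2×13 + 3
13 = 4×3 + 1
3 = 3×1 + 0
Since gcd(71, 171) = 1, back-substitute to write 1 as a combination:
1 = 13 − 4·3
1 = −4·29 + 9·13
1 = 9·71 − 22·29
1 = −22·171 + 53·71
So 71·53 ≡ 1 (mod 171).

53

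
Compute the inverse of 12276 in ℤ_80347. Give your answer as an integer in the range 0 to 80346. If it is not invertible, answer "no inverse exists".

gcd(80347, 12276) by repeated division:
80347 = 6*12276 + 6691
12276 = 1*6691 + 5585
6691 = 1*5585 + 1106
5585 = 5*1106 + 55
1106 = 20*55 + 6
55 = 9*6 + 1
6 = 6*1 + 0
The gcd is 1. Working backward:
1 = 55 − 9·6
1 = −9·1106 + 181·55
1 = 181·5585 − 914·1106
1 = −914·6691 + 1095·5585
1 = 1095·12276 − 2009·6691
1 = −2009·80347 + 13149·12276
So 12276·13149 ≡ 1 (mod 80347).

13149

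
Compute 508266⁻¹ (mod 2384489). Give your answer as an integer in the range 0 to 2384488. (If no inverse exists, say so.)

Run Euclid on (2384489, 508266):
2384489 = 4*508266 + 351425
508266 = 1*351425 + 156841
351425 = 2*156841 + 37743
156841 = 4*37743 + 5869
37743 = 6*5869 + 2529
5869 = 2*2529 + 811
2529 = 3*811 + 96
811 = 8*96 + 43
96 = 2*43 + 10
43 = 4*10 + 3
10 = 3*3 + 1
3 = 3*1 + 0
The gcd is 1. Working backward:
1 = 10 − 3·3
1 = −3·43 + 13·10
1 = 13·96 − 29·43
1 = −29·811 + 245·96
1 = 245·2529 − 764·811
1 = −764·5869 + 1773·2529
1 = 1773·37743 − 11402·5869
1 = −11402·156841 + 47381·37743
1 = 47381·351425 − 106164·156841
1 = −106164·508266 + 153545·351425
1 = 153545·2384489 − 720344·508266
Hence 508266⁻¹ ≡ -720344 ≡ 1664145 (mod 2384489).

1664145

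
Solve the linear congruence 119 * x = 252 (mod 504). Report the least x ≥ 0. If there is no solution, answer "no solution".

36

First find gcd(119, 504):
504 = 4·119 + 28
119 = 4·28 + 7
28 = 4·7 + 0
gcd = 7 and 7 | 252, so solutions exist. Divide through by 7: 17x ≡ 36 (mod 72).
Now find 17⁻¹ mod 72:
72 = 4·17 + 4
17 = 4·4 + 1
4 = 4·1 + 0
Back-substitute:
1 = 17 − 4·4
1 = −4·72 + 17·17
So 17⁻¹ ≡ 17 (mod 72).
Then x ≡ 17·36 ≡ 36 (mod 72); the smallest non-negative solution is x = 36.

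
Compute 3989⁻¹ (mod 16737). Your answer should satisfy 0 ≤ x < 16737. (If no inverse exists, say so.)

Run Euclid on (16737, 3989):
16737 = 4·3989 + 781
3989 = 5·781 + 84
781 = 9·84 + 25
84 = 3·25 + 9
25 = 2·9 + 7
9 = 1·7 + 2
7 = 3·2 + 1
2 = 2·1 + 0
Since gcd(3989, 16737) = 1, back-substitute to write 1 as a combination:
1 = 7 − 3·2
1 = −3·9 + 4·7
1 = 4·25 − 11·9
1 = −11·84 + 37·25
1 = 37·781 − 344·84
1 = −344·3989 + 1757·781
1 = 1757·16737 − 7372·3989
Thus 3989·(-7372) ≡ 1 (mod 16737); reducing, -7372 mod 16737 = 9365.

9365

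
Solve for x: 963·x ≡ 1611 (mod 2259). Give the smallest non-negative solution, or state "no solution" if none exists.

First find gcd(963, 2259):
2259 = 2×963 + 333
963 = 2×333 + 297
333 = 1×297 + 36
297 = 8×36 + 9
36 = 4×9 + 0
gcd = 9 and 9 | 1611, so solutions exist. Divide through by 9: 107x ≡ 179 (mod 251).
Now find 107⁻¹ mod 251:
251 = 2×107 + 37
107 = 2×37 + 33
37 = 1×33 + 4
33 = 8×4 + 1
4 = 4×1 + 0
Back-substitute:
1 = 33 − 8·4
1 = −8·37 + 9·33
1 = 9·107 − 26·37
1 = −26·251 + 61·107
So 107⁻¹ ≡ 61 (mod 251).
Then x ≡ 61·179 ≡ 126 (mod 251); the smallest non-negative solution is x = 126.

126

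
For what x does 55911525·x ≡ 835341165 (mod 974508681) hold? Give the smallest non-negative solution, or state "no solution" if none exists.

199758998

First find gcd(55911525, 974508681):
974508681 = 17×55911525 + 24012756
55911525 = 2×24012756 + 7886013
24012756 = 3×7886013 + 354717
7886013 = 22×354717 + 82239
354717 = 4×82239 + 25761
82239 = 3×25761 + 4956
25761 = 5×4956 + 981
4956 = 5×981 + 51
981 = 19×51 + 12
51 = 4×12 + 3
12 = 4×3 + 0
gcd = 3 and 3 | 835341165, so solutions exist. Divide through by 3: 18637175x ≡ 278447055 (mod 324836227).
Now find 18637175⁻¹ mod 324836227:
324836227 = 17·18637175 + 8004252
18637175 = 2·8004252 + 2628671
8004252 = 3·2628671 + 118239
2628671 = 22·118239 + 27413
118239 = 4·27413 + 8587
27413 = 3·8587 + 1652
8587 = 5·1652 + 327
1652 = 5·327 + 17
327 = 19·17 + 4
17 = 4·4 + 1
4 = 4·1 + 0
Back-substitute:
1 = 17 − 4·4
1 = −4·327 + 77·17
1 = 77·1652 − 389·327
1 = −389·8587 + 2022·1652
1 = 2022·27413 − 6455·8587
1 = −6455·118239 + 27842·27413
1 = 27842·2628671 − 618979·118239
1 = −618979·8004252 + 1884779·2628671
1 = 1884779·18637175 − 4388537·8004252
1 = −4388537·324836227 + 76489908·18637175
So 18637175⁻¹ ≡ 76489908 (mod 324836227).
Then x ≡ 76489908·278447055 ≡ 199758998 (mod 324836227); the smallest non-negative solution is x = 199758998.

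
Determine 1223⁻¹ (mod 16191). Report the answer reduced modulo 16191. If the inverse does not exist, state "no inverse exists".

Apply the Euclidean algorithm to 16191 and 1223:
16191 = 13·1223 + 292
1223 = 4·292 + 55
292 = 5·55 + 17
55 = 3·17 + 4
17 = 4·4 + 1
4 = 4·1 + 0
Since gcd(1223, 16191) = 1, back-substitute to write 1 as a combination:
1 = 17 − 4·4
1 = −4·55 + 13·17
1 = 13·292 − 69·55
1 = −69·1223 + 289·292
1 = 289·16191 − 3826·1223
Thus 1223·(-3826) ≡ 1 (mod 16191); reducing, -3826 mod 16191 = 12365.

12365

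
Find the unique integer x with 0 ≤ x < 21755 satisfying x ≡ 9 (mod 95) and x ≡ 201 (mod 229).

Write x = 9 + 95·k. Then 95·k ≡ 201 − 9 ≡ 192 (mod 229).
Need 95⁻¹ mod 229. Extended Euclid on (229, 95):
229 = 2·95 + 39
95 = 2·39 + 17
39 = 2·17 + 5
17 = 3·5 + 2
5 = 2·2 + 1
2 = 2·1 + 0
Back-substitute:
1 = 5 − 2·2
1 = −2·17 + 7·5
1 = 7·39 − 16·17
1 = −16·95 + 39·39
1 = 39·229 − 94·95
95⁻¹ ≡ 135 (mod 229), so k ≡ 135·192 ≡ 43 (mod 229).
x = 9 + 95·43 = 4094.

4094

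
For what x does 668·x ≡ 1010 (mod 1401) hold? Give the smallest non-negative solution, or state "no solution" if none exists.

First find gcd(668, 1401):
1401 = 2*668 + 65
668 = 10*65 + 18
65 = 3*18 + 11
18 = 1*11 + 7
11 = 1*7 + 4
7 = 1*4 + 3
4 = 1*3 + 1
3 = 3*1 + 0
gcd = 1, so a unique solution mod 1401 exists.
Back-substitute for the Bézout coefficients:
1 = 4 − 3
1 = −7 + 2·4
1 = 2·11 − 3·7
1 = −3·18 + 5·11
1 = 5·65 − 18·18
1 = −18·668 + 185·65
1 = 185·1401 − 388·668
So 668·(-388) ≡ 1 (mod 1401), giving 668⁻¹ ≡ 1013.
x ≡ 668⁻¹·1010 ≡ 1013·1010 ≡ 400 (mod 1401).

400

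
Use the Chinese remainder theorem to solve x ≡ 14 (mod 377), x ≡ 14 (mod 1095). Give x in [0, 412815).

14

Write x = 14 + 377·k. Then 377·k ≡ 14 − 14 ≡ 0 (mod 1095).
Need 377⁻¹ mod 1095. Extended Euclid on (1095, 377):
1095 = 2*377 + 341
377 = 1*341 + 36
341 = 9*36 + 17
36 = 2*17 + 2
17 = 8*2 + 1
2 = 2*1 + 0
Back-substitute:
1 = 17 − 8·2
1 = −8·36 + 17·17
1 = 17·341 − 161·36
1 = −161·377 + 178·341
1 = 178·1095 − 517·377
377⁻¹ ≡ 578 (mod 1095), so k ≡ 578·0 ≡ 0 (mod 1095).
x = 14 + 377·0 = 14.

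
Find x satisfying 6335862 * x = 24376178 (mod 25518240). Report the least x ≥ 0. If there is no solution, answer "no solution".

no solution

gcd(6335862, 25518240):
25518240 = 4·6335862 + 174792
6335862 = 36·174792 + 43350
174792 = 4·43350 + 1392
43350 = 31·1392 + 198
1392 = 7·198 + 6
198 = 33·6 + 0
gcd = 6, but 6 ∤ 24376178, so the congruence has no solution.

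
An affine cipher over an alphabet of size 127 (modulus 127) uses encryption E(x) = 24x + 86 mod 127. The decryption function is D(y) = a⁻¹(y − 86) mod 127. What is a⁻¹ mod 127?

Extended Euclidean algorithm:
127 = 5·24 + 7
24 = 3·7 + 3
7 = 2·3 + 1
3 = 3·1 + 0
Since gcd(24, 127) = 1, back-substitute to write 1 as a combination:
1 = 7 − 2·3
1 = −2·24 + 7·7
1 = 7·127 − 37·24
Hence 24⁻¹ ≡ -37 ≡ 90 (mod 127).

90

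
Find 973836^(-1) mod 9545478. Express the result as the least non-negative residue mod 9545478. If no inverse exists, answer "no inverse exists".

Compute gcd(973836, 9545478):
9545478 = 9×973836 + 780954
973836 = 1×780954 + 192882
780954 = 4×192882 + 9426
192882 = 20×9426 + 4362
9426 = 2×4362 + 702
4362 = 6×702 + 150
702 = 4×150 + 102
150 = 1×102 + 48
102 = 2×48 + 6
48 = 8×6 + 0
gcd(973836, 9545478) = 6 ≠ 1, so 973836 has no multiplicative inverse modulo 9545478.

no inverse exists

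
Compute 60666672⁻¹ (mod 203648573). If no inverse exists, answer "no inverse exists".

183138506

Run Euclid on (203648573, 60666672):
203648573 = 3·60666672 + 21648557
60666672 = 2·21648557 + 17369558
21648557 = 1·17369558 + 4278999
17369558 = 4·4278999 + 253562
4278999 = 16·253562 + 222007
253562 = 1·222007 + 31555
222007 = 7·31555 + 1122
31555 = 28·1122 + 139
1122 = 8·139 + 10
139 = 13·10 + 9
10 = 1·9 + 1
9 = 9·1 + 0
gcd = 1, so the inverse exists. Back-substitute:
1 = 10 − 9
1 = −139 + 14·10
1 = 14·1122 − 113·139
1 = −113·31555 + 3178·1122
1 = 3178·222007 − 22359·31555
1 = −22359·253562 + 25537·222007
1 = 25537·4278999 − 430951·253562
1 = −430951·17369558 + 1749341·4278999
1 = 1749341·21648557 − 2180292·17369558
1 = −2180292·60666672 + 6109925·21648557
1 = 6109925·203648573 − 20510067·60666672
So 60666672·(-20510067) ≡ 1 (mod 203648573), and -20510067 ≡ 183138506 (mod 203648573).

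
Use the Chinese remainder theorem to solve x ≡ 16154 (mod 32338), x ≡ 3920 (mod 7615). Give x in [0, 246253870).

Write x = 16154 + 32338·k. Then 32338·k ≡ 3920 − 16154 ≡ 2996 (mod 7615).
Need 32338⁻¹ mod 7615. Extended Euclid on (7615, 1878):
7615 = 4*1878 + 103
1878 = 18*103 + 24
103 = 4*24 + 7
24 = 3*7 + 3
7 = 2*3 + 1
3 = 3*1 + 0
Back-substitute:
1 = 7 − 2·3
1 = −2·24 + 7·7
1 = 7·103 − 30·24
1 = −30·1878 + 547·103
1 = 547·7615 − 2218·1878
32338⁻¹ ≡ 5397 (mod 7615), so k ≡ 5397·2996 ≡ 2767 (mod 7615).
x = 16154 + 32338·2767 = 89495400.

89495400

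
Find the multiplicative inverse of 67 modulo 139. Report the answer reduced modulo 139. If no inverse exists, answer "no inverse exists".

gcd(139, 67) by repeated division:
139 = 2*67 + 5
67 = 13*5 + 2
5 = 2*2 + 1
2 = 2*1 + 0
gcd = 1, so the inverse exists. Back-substitute:
1 = 5 − 2·2
1 = −2·67 + 27·5
1 = 27·139 − 56·67
Hence 67⁻¹ ≡ -56 ≡ 83 (mod 139).

83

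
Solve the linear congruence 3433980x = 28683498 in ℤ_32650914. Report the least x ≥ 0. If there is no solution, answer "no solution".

First find gcd(3433980, 32650914):
32650914 = 9·3433980 + 1745094
3433980 = 1·1745094 + 1688886
1745094 = 1·1688886 + 56208
1688886 = 30·56208 + 2646
56208 = 21·2646 + 642
2646 = 4·642 + 78
642 = 8·78 + 18
78 = 4·18 + 6
18 = 3·6 + 0
gcd = 6 and 6 | 28683498, so solutions exist. Divide through by 6: 572330x ≡ 4780583 (mod 5441819).
Now find 572330⁻¹ mod 5441819:
5441819 = 9*572330 + 290849
572330 = 1*290849 + 281481
290849 = 1*281481 + 9368
281481 = 30*9368 + 441
9368 = 21*441 + 107
441 = 4*107 + 13
107 = 8*13 + 3
13 = 4*3 + 1
3 = 3*1 + 0
Back-substitute:
1 = 13 − 4·3
1 = −4·107 + 33·13
1 = 33·441 − 136·107
1 = −136·9368 + 2889·441
1 = 2889·281481 − 86806·9368
1 = −86806·290849 + 89695·281481
1 = 89695·572330 − 176501·290849
1 = −176501·5441819 + 1678204·572330
So 572330⁻¹ ≡ 1678204 (mod 5441819).
Then x ≡ 1678204·4780583 ≡ 1388517 (mod 5441819); the smallest non-negative solution is x = 1388517.

1388517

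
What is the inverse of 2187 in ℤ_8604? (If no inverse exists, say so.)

no inverse exists

Euclidean algorithm on 8604, 2187:
8604 = 3*2187 + 2043
2187 = 1*2043 + 144
2043 = 14*144 + 27
144 = 5*27 + 9
27 = 3*9 + 0
gcd(2187, 8604) = 9 ≠ 1, so 2187 has no multiplicative inverse modulo 8604.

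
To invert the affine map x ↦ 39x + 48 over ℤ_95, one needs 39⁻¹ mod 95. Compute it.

Extended Euclidean algorithm:
95 = 2×39 + 17
39 = 2×17 + 5
17 = 3×5 + 2
5 = 2×2 + 1
2 = 2×1 + 0
The gcd is 1. Working backward:
1 = 5 − 2·2
1 = −2·17 + 7·5
1 = 7·39 − 16·17
1 = −16·95 + 39·39
So 39·39 ≡ 1 (mod 95).

39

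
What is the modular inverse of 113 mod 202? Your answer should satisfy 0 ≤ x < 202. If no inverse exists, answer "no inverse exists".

Run Euclid on (202, 113):
202 = 1×113 + 89
113 = 1×89 + 24
89 = 3×24 + 17
24 = 1×17 + 7
17 = 2×7 + 3
7 = 2×3 + 1
3 = 3×1 + 0
Since gcd(113, 202) = 1, back-substitute to write 1 as a combination:
1 = 7 − 2·3
1 = −2·17 + 5·7
1 = 5·24 − 7·17
1 = −7·89 + 26·24
1 = 26·113 − 33·89
1 = −33·202 + 59·113
So 113·59 ≡ 1 (mod 202).

59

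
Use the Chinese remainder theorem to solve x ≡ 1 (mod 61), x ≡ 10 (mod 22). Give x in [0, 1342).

Write x = 1 + 61·k. Then 61·k ≡ 10 − 1 ≡ 9 (mod 22).
Need 61⁻¹ mod 22. Extended Euclid on (22, 17):
22 = 1·17 + 5
17 = 3·5 + 2
5 = 2·2 + 1
2 = 2·1 + 0
Back-substitute:
1 = 5 − 2·2
1 = −2·17 + 7·5
1 = 7·22 − 9·17
61⁻¹ ≡ 13 (mod 22), so k ≡ 13·9 ≡ 7 (mod 22).
x = 1 + 61·7 = 428.

428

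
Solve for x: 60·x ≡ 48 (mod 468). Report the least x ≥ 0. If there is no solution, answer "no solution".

First find gcd(60, 468):
468 = 7*60 + 48
60 = 1*48 + 12
48 = 4*12 + 0
gcd = 12 and 12 | 48, so solutions exist. Divide through by 12: 5x ≡ 4 (mod 39).
Now find 5⁻¹ mod 39:
39 = 7×5 + 4
5 = 1×4 + 1
4 = 4×1 + 0
Back-substitute:
1 = 5 − 4
1 = −39 + 8·5
So 5⁻¹ ≡ 8 (mod 39).
Then x ≡ 8·4 ≡ 32 (mod 39); the smallest non-negative solution is x = 32.

32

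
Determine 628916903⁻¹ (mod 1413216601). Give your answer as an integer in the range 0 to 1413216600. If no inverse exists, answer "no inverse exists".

Apply the Euclidean algorithm to 1413216601 and 628916903:
1413216601 = 2·628916903 + 155382795
628916903 = 4·155382795 + 7385723
155382795 = 21·7385723 + 282612
7385723 = 26·282612 + 37811
282612 = 7·37811 + 17935
37811 = 2·17935 + 1941
17935 = 9·1941 + 466
1941 = 4·466 + 77
466 = 6·77 + 4
77 = 19·4 + 1
4 = 4·1 + 0
Since gcd(628916903, 1413216601) = 1, back-substitute to write 1 as a combination:
1 = 77 − 19·4
1 = −19·466 + 115·77
1 = 115·1941 − 479·466
1 = −479·17935 + 4426·1941
1 = 4426·37811 − 9331·17935
1 = −9331·282612 + 69743·37811
1 = 69743·7385723 − 1822649·282612
1 = −1822649·155382795 + 38345372·7385723
1 = 38345372·628916903 − 155204137·155382795
1 = −155204137·1413216601 + 348753646·628916903
So 628916903·348753646 ≡ 1 (mod 1413216601).

348753646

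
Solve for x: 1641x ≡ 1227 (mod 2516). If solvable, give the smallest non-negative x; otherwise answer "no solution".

1859

First find gcd(1641, 2516):
2516 = 1*1641 + 875
1641 = 1*875 + 766
875 = 1*766 + 109
766 = 7*109 + 3
109 = 36*3 + 1
3 = 3*1 + 0
gcd = 1, so a unique solution mod 2516 exists.
Back-substitute for the Bézout coefficients:
1 = 109 − 36·3
1 = −36·766 + 253·109
1 = 253·875 − 289·766
1 = −289·1641 + 542·875
1 = 542·2516 − 831·1641
So 1641·(-831) ≡ 1 (mod 2516), giving 1641⁻¹ ≡ 1685.
x ≡ 1641⁻¹·1227 ≡ 1685·1227 ≡ 1859 (mod 2516).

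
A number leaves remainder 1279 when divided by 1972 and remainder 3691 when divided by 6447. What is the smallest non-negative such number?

Write x = 1279 + 1972·k. Then 1972·k ≡ 3691 − 1279 ≡ 2412 (mod 6447).
Need 1972⁻¹ mod 6447. Extended Euclid on (6447, 1972):
6447 = 3×1972 + 531
1972 = 3×531 + 379
531 = 1×379 + 152
379 = 2×152 + 75
152 = 2×75 + 2
75 = 37×2 + 1
2 = 2×1 + 0
Back-substitute:
1 = 75 − 37·2
1 = −37·152 + 75·75
1 = 75·379 − 187·152
1 = −187·531 + 262·379
1 = 262·1972 − 973·531
1 = −973·6447 + 3181·1972
1972⁻¹ ≡ 3181 (mod 6447), so k ≡ 3181·2412 ≡ 642 (mod 6447).
x = 1279 + 1972·642 = 1267303.

1267303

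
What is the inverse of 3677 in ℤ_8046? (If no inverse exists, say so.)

gcd(8046, 3677) by repeated division:
8046 = 2*3677 + 692
3677 = 5*692 + 217
692 = 3*217 + 41
217 = 5*41 + 12
41 = 3*12 + 5
12 = 2*5 + 2
5 = 2*2 + 1
2 = 2*1 + 0
Since gcd(3677, 8046) = 1, back-substitute to write 1 as a combination:
1 = 5 − 2·2
1 = −2·12 + 5·5
1 = 5·41 − 17·12
1 = −17·217 + 90·41
1 = 90·692 − 287·217
1 = −287·3677 + 1525·692
1 = 1525·8046 − 3337·3677
So 3677·(-3337) ≡ 1 (mod 8046), and -3337 ≡ 4709 (mod 8046).

4709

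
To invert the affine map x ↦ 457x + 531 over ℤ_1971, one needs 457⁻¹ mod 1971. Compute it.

634

gcd(1971, 457) by repeated division:
1971 = 4×457 + 143
457 = 3×143 + 28
143 = 5×28 + 3
28 = 9×3 + 1
3 = 3×1 + 0
gcd = 1, so the inverse exists. Back-substitute:
1 = 28 − 9·3
1 = −9·143 + 46·28
1 = 46·457 − 147·143
1 = −147·1971 + 634·457
So 457·634 ≡ 1 (mod 1971).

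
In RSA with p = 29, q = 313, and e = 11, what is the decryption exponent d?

3971

φ(n) = (p−1)(q−1) = 28·312 = 8736.
Need d with 11·d ≡ 1 (mod 8736). Apply the extended Euclidean algorithm:
8736 = 794×11 + 2
11 = 5×2 + 1
2 = 2×1 + 0
Back-substitute:
1 = 11 − 5·2
1 = −5·8736 + 3971·11
So 11·3971 ≡ 1 (mod 8736), hence d = 3971.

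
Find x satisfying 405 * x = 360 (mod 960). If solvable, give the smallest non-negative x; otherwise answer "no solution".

8

First find gcd(405, 960):
960 = 2·405 + 150
405 = 2·150 + 105
150 = 1·105 + 45
105 = 2·45 + 15
45 = 3·15 + 0
gcd = 15 and 15 | 360, so solutions exist. Divide through by 15: 27x ≡ 24 (mod 64).
Now find 27⁻¹ mod 64:
64 = 2*27 + 10
27 = 2*10 + 7
10 = 1*7 + 3
7 = 2*3 + 1
3 = 3*1 + 0
Back-substitute:
1 = 7 − 2·3
1 = −2·10 + 3·7
1 = 3·27 − 8·10
1 = −8·64 + 19·27
So 27⁻¹ ≡ 19 (mod 64).
Then x ≡ 19·24 ≡ 8 (mod 64); the smallest non-negative solution is x = 8.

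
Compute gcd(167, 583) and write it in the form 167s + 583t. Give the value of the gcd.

Euclidean algorithm:
583 = 3×167 + 82
167 = 2×82 + 3
82 = 27×3 + 1
3 = 3×1 + 0
gcd(167, 583) = 1.
Working backward:
1 = 82 − 27·3
1 = −27·167 + 55·82
1 = 55·583 − 192·167
So 1 = (55)·583 + (-192)·167.

1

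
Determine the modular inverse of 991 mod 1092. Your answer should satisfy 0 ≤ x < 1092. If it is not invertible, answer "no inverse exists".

Extended Euclidean algorithm:
1092 = 1×991 + 101
991 = 9×101 + 82
101 = 1×82 + 19
82 = 4×19 + 6
19 = 3×6 + 1
6 = 6×1 + 0
Since gcd(991, 1092) = 1, back-substitute to write 1 as a combination:
1 = 19 − 3·6
1 = −3·82 + 13·19
1 = 13·101 − 16·82
1 = −16·991 + 157·101
1 = 157·1092 − 173·991
So 991·(-173) ≡ 1 (mod 1092), and -173 ≡ 919 (mod 1092).

919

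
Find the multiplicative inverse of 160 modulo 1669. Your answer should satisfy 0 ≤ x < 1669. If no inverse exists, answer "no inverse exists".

532

Apply the Euclidean algorithm to 1669 and 160:
1669 = 10×160 + 69
160 = 2×69 + 22
69 = 3×22 + 3
22 = 7×3 + 1
3 = 3×1 + 0
Since gcd(160, 1669) = 1, back-substitute to write 1 as a combination:
1 = 22 − 7·3
1 = −7·69 + 22·22
1 = 22·160 − 51·69
1 = −51·1669 + 532·160
So 160·532 ≡ 1 (mod 1669).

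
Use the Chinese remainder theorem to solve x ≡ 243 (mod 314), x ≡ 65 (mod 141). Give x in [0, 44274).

Write x = 243 + 314·k. Then 314·k ≡ 65 − 243 ≡ 104 (mod 141).
Need 314⁻¹ mod 141. Extended Euclid on (141, 32):
141 = 4*32 + 13
32 = 2*13 + 6
13 = 2*6 + 1
6 = 6*1 + 0
Back-substitute:
1 = 13 − 2·6
1 = −2·32 + 5·13
1 = 5·141 − 22·32
314⁻¹ ≡ 119 (mod 141), so k ≡ 119·104 ≡ 109 (mod 141).
x = 243 + 314·109 = 34469.

34469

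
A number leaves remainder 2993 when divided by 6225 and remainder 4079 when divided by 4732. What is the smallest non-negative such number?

9004343

Write x = 2993 + 6225·k. Then 6225·k ≡ 4079 − 2993 ≡ 1086 (mod 4732).
Need 6225⁻¹ mod 4732. Extended Euclid on (4732, 1493):
4732 = 3*1493 + 253
1493 = 5*253 + 228
253 = 1*228 + 25
228 = 9*25 + 3
25 = 8*3 + 1
3 = 3*1 + 0
Back-substitute:
1 = 25 − 8·3
1 = −8·228 + 73·25
1 = 73·253 − 81·228
1 = −81·1493 + 478·253
1 = 478·4732 − 1515·1493
6225⁻¹ ≡ 3217 (mod 4732), so k ≡ 3217·1086 ≡ 1446 (mod 4732).
x = 2993 + 6225·1446 = 9004343.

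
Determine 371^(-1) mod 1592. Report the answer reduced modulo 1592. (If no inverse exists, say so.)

339

Extended Euclidean algorithm:
1592 = 4*371 + 108
371 = 3*108 + 47
108 = 2*47 + 14
47 = 3*14 + 5
14 = 2*5 + 4
5 = 1*4 + 1
4 = 4*1 + 0
Since gcd(371, 1592) = 1, back-substitute to write 1 as a combination:
1 = 5 − 4
1 = −14 + 3·5
1 = 3·47 − 10·14
1 = −10·108 + 23·47
1 = 23·371 − 79·108
1 = −79·1592 + 339·371
So 371·339 ≡ 1 (mod 1592).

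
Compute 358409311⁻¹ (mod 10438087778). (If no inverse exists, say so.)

gcd(10438087778, 358409311) by repeated division:
10438087778 = 29×358409311 + 44217759
358409311 = 8×44217759 + 4667239
44217759 = 9×4667239 + 2212608
4667239 = 2×2212608 + 242023
2212608 = 9×242023 + 34401
242023 = 7×34401 + 1216
34401 = 28×1216 + 353
1216 = 3×353 + 157
353 = 2×157 + 39
157 = 4×39 + 1
39 = 39×1 + 0
Since gcd(358409311, 10438087778) = 1, back-substitute to write 1 as a combination:
1 = 157 − 4·39
1 = −4·353 + 9·157
1 = 9·1216 − 31·353
1 = −31·34401 + 877·1216
1 = 877·242023 − 6170·34401
1 = −6170·2212608 + 56407·242023
1 = 56407·4667239 − 118984·2212608
1 = −118984·44217759 + 1127263·4667239
1 = 1127263·358409311 − 9137088·44217759
1 = −9137088·10438087778 + 266102815·358409311
So 358409311·266102815 ≡ 1 (mod 10438087778).

266102815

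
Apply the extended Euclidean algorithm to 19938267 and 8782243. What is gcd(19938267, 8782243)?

1

Apply Euclid's algorithm to 19938267 and 8782243:
19938267 = 2·8782243 + 2373781
8782243 = 3·2373781 + 1660900
2373781 = 1·1660900 + 712881
1660900 = 2·712881 + 235138
712881 = 3·235138 + 7467
235138 = 31·7467 + 3661
7467 = 2·3661 + 145
3661 = 25·145 + 36
145 = 4·36 + 1
36 = 36·1 + 0
gcd(19938267, 8782243) = 1.
Back-substituting:
1 = 145 − 4·36
1 = −4·3661 + 101·145
1 = 101·7467 − 206·3661
1 = −206·235138 + 6487·7467
1 = 6487·712881 − 19667·235138
1 = −19667·1660900 + 45821·712881
1 = 45821·2373781 − 65488·1660900
1 = −65488·8782243 + 242285·2373781
1 = 242285·19938267 − 550058·8782243
So 1 = (242285)·19938267 + (-550058)·8782243.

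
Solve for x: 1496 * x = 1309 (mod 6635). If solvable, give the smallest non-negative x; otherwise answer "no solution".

2489

First find gcd(1496, 6635):
6635 = 4·1496 + 651
1496 = 2·651 + 194
651 = 3·194 + 69
194 = 2·69 + 56
69 = 1·56 + 13
56 = 4·13 + 4
13 = 3·4 + 1
4 = 4·1 + 0
gcd = 1, so a unique solution mod 6635 exists.
Back-substitute for the Bézout coefficients:
1 = 13 − 3·4
1 = −3·56 + 13·13
1 = 13·69 − 16·56
1 = −16·194 + 45·69
1 = 45·651 − 151·194
1 = −151·1496 + 347·651
1 = 347·6635 − 1539·1496
So 1496·(-1539) ≡ 1 (mod 6635), giving 1496⁻¹ ≡ 5096.
x ≡ 1496⁻¹·1309 ≡ 5096·1309 ≡ 2489 (mod 6635).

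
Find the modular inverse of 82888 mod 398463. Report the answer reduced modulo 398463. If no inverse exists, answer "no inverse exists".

Compute gcd(82888, 398463):
398463 = 4*82888 + 66911
82888 = 1*66911 + 15977
66911 = 4*15977 + 3003
15977 = 5*3003 + 962
3003 = 3*962 + 117
962 = 8*117 + 26
117 = 4*26 + 13
26 = 2*13 + 0
Since gcd = 13 > 1, 82888 is not a unit mod 398463.

no inverse exists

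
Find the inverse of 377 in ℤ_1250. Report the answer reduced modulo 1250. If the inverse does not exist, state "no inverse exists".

63

Apply the Euclidean algorithm to 1250 and 377:
1250 = 3×377 + 119
377 = 3×119 + 20
119 = 5×20 + 19
20 = 1×19 + 1
19 = 19×1 + 0
The gcd is 1. Working backward:
1 = 20 − 19
1 = −119 + 6·20
1 = 6·377 − 19·119
1 = −19·1250 + 63·377
So 377·63 ≡ 1 (mod 1250).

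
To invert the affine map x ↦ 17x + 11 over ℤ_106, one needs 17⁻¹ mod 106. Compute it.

Extended Euclidean algorithm:
106 = 6·17 + 4
17 = 4·4 + 1
4 = 4·1 + 0
Since gcd(17, 106) = 1, back-substitute to write 1 as a combination:
1 = 17 − 4·4
1 = −4·106 + 25·17
So 17·25 ≡ 1 (mod 106).

25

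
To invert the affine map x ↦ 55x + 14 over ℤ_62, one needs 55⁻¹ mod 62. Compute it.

53

gcd(62, 55) by repeated division:
62 = 1·55 + 7
55 = 7·7 + 6
7 = 1·6 + 1
6 = 6·1 + 0
Since gcd(55, 62) = 1, back-substitute to write 1 as a combination:
1 = 7 − 6
1 = −55 + 8·7
1 = 8·62 − 9·55
So 55·(-9) ≡ 1 (mod 62), and -9 ≡ 53 (mod 62).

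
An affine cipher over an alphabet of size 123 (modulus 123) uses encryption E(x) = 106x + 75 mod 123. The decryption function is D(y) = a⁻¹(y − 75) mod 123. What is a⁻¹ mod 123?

gcd(123, 106) by repeated division:
123 = 1*106 + 17
106 = 6*17 + 4
17 = 4*4 + 1
4 = 4*1 + 0
gcd = 1, so the inverse exists. Back-substitute:
1 = 17 − 4·4
1 = −4·106 + 25·17
1 = 25·123 − 29·106
Hence 106⁻¹ ≡ -29 ≡ 94 (mod 123).

94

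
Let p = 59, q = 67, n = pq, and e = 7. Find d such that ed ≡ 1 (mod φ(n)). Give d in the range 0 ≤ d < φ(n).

547

φ(n) = (p−1)(q−1) = 58·66 = 3828.
Need d with 7·d ≡ 1 (mod 3828). Apply the extended Euclidean algorithm:
3828 = 546×7 + 6
7 = 1×6 + 1
6 = 6×1 + 0
Back-substitute:
1 = 7 − 6
1 = −3828 + 547·7
So 7·547 ≡ 1 (mod 3828), hence d = 547.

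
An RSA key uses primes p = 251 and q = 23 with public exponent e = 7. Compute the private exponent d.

φ(n) = (p−1)(q−1) = 250·22 = 5500.
Need d with 7·d ≡ 1 (mod 5500). Apply the extended Euclidean algorithm:
5500 = 785*7 + 5
7 = 1*5 + 2
5 = 2*2 + 1
2 = 2*1 + 0
Back-substitute:
1 = 5 − 2·2
1 = −2·7 + 3·5
1 = 3·5500 − 2357·7
So 7·(-2357) ≡ 1 (mod 5500), hence d ≡ -2357 ≡ 3143 (mod 5500).

3143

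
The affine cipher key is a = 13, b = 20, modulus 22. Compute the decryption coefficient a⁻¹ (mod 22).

gcd(22, 13) by repeated division:
22 = 1×13 + 9
13 = 1×9 + 4
9 = 2×4 + 1
4 = 4×1 + 0
Since gcd(13, 22) = 1, back-substitute to write 1 as a combination:
1 = 9 − 2·4
1 = −2·13 + 3·9
1 = 3·22 − 5·13
So 13·(-5) ≡ 1 (mod 22), and -5 ≡ 17 (mod 22).

17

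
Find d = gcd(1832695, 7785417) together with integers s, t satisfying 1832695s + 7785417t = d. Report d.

Repeated division:
7785417 = 4·1832695 + 454637
1832695 = 4·454637 + 14147
454637 = 32·14147 + 1933
14147 = 7·1933 + 616
1933 = 3·616 + 85
616 = 7·85 + 21
85 = 4·21 + 1
21 = 21·1 + 0
gcd(1832695, 7785417) = 1.
Express as a combination:
1 = 85 − 4·21
1 = −4·616 + 29·85
1 = 29·1933 − 91·616
1 = −91·14147 + 666·1933
1 = 666·454637 − 21403·14147
1 = −21403·1832695 + 86278·454637
1 = 86278·7785417 − 366515·1832695
So 1 = (86278)·7785417 + (-366515)·1832695.

1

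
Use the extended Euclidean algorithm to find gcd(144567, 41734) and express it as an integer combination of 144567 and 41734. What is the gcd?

1

Repeated division:
144567 = 3·41734 + 19365
41734 = 2·19365 + 3004
19365 = 6·3004 + 1341
3004 = 2·1341 + 322
1341 = 4·322 + 53
322 = 6·53 + 4
53 = 13·4 + 1
4 = 4·1 + 0
gcd(144567, 41734) = 1.
Back-substituting:
1 = 53 − 13·4
1 = −13·322 + 79·53
1 = 79·1341 − 329·322
1 = −329·3004 + 737·1341
1 = 737·19365 − 4751·3004
1 = −4751·41734 + 10239·19365
1 = 10239·144567 − 35468·41734
So 1 = (10239)·144567 + (-35468)·41734.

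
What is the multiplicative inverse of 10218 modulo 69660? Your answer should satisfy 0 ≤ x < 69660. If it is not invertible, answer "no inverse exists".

no inverse exists

Compute gcd(10218, 69660):
69660 = 6·10218 + 8352
10218 = 1·8352 + 1866
8352 = 4·1866 + 888
1866 = 2·888 + 90
888 = 9·90 + 78
90 = 1·78 + 12
78 = 6·12 + 6
12 = 2·6 + 0
gcd(10218, 69660) = 6 ≠ 1, so 10218 has no multiplicative inverse modulo 69660.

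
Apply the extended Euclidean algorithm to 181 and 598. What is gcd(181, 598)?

1

Repeated division:
598 = 3×181 + 55
181 = 3×55 + 16
55 = 3×16 + 7
16 = 2×7 + 2
7 = 3×2 + 1
2 = 2×1 + 0
gcd(181, 598) = 1.
Back-substituting:
1 = 7 − 3·2
1 = −3·16 + 7·7
1 = 7·55 − 24·16
1 = −24·181 + 79·55
1 = 79·598 − 261·181
So 1 = (79)·598 + (-261)·181.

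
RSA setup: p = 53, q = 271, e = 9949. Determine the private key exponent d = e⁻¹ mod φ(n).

13309

φ(n) = (p−1)(q−1) = 52·270 = 14040.
Need d with 9949·d ≡ 1 (mod 14040). Apply the extended Euclidean algorithm:
14040 = 1*9949 + 4091
9949 = 2*4091 + 1767
4091 = 2*1767 + 557
1767 = 3*557 + 96
557 = 5*96 + 77
96 = 1*77 + 19
77 = 4*19 + 1
19 = 19*1 + 0
Back-substitute:
1 = 77 − 4·19
1 = −4·96 + 5·77
1 = 5·557 − 29·96
1 = −29·1767 + 92·557
1 = 92·4091 − 213·1767
1 = −213·9949 + 518·4091
1 = 518·14040 − 731·9949
So 9949·(-731) ≡ 1 (mod 14040), hence d ≡ -731 ≡ 13309 (mod 14040).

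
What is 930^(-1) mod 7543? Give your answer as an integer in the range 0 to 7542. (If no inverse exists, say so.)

5053

Run Euclid on (7543, 930):
7543 = 8·930 + 103
930 = 9·103 + 3
103 = 34·3 + 1
3 = 3·1 + 0
The gcd is 1. Working backward:
1 = 103 − 34·3
1 = −34·930 + 307·103
1 = 307·7543 − 2490·930
Thus 930·(-2490) ≡ 1 (mod 7543); reducing, -2490 mod 7543 = 5053.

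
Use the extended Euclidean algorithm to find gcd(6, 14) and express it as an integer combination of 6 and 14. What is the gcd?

2

Apply Euclid's algorithm to 14 and 6:
14 = 2·6 + 2
6 = 3·2 + 0
gcd(6, 14) = 2.
Working backward:
2 = 14 − 2·6
So 2 = (1)·14 + (-2)·6.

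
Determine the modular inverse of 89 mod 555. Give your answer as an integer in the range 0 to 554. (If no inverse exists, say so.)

449

Run Euclid on (555, 89):
555 = 6·89 + 21
89 = 4·21 + 5
21 = 4·5 + 1
5 = 5·1 + 0
The gcd is 1. Working backward:
1 = 21 − 4·5
1 = −4·89 + 17·21
1 = 17·555 − 106·89
Thus 89·(-106) ≡ 1 (mod 555); reducing, -106 mod 555 = 449.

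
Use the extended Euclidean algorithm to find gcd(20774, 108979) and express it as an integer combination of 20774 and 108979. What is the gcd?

Repeated division:
108979 = 5*20774 + 5109
20774 = 4*5109 + 338
5109 = 15*338 + 39
338 = 8*39 + 26
39 = 1*26 + 13
26 = 2*13 + 0
gcd(20774, 108979) = 13.
Express as a combination:
13 = 39 − 26
13 = −338 + 9·39
13 = 9·5109 − 136·338
13 = −136·20774 + 553·5109
13 = 553·108979 − 2901·20774
So 13 = (553)·108979 + (-2901)·20774.

13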